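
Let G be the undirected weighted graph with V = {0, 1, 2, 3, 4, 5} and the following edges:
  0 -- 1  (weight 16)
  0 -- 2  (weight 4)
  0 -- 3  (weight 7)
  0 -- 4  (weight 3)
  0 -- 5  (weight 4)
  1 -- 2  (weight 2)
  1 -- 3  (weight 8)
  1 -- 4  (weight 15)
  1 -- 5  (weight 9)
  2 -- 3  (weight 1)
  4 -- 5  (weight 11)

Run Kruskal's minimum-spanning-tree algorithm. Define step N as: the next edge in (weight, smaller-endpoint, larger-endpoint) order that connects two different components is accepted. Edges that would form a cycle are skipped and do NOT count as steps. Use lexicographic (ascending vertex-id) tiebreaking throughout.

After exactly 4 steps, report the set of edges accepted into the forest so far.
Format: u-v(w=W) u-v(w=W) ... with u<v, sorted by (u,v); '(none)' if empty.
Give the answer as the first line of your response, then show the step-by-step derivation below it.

0-2(w=4) 0-4(w=3) 1-2(w=2) 2-3(w=1)

step 1: add edge 2-3 (w=1); MST = {2-3(w=1)}
step 2: add edge 1-2 (w=2); MST = {1-2(w=2) 2-3(w=1)}
step 3: add edge 0-4 (w=3); MST = {0-4(w=3) 1-2(w=2) 2-3(w=1)}
step 4: add edge 0-2 (w=4); MST = {0-2(w=4) 0-4(w=3) 1-2(w=2) 2-3(w=1)}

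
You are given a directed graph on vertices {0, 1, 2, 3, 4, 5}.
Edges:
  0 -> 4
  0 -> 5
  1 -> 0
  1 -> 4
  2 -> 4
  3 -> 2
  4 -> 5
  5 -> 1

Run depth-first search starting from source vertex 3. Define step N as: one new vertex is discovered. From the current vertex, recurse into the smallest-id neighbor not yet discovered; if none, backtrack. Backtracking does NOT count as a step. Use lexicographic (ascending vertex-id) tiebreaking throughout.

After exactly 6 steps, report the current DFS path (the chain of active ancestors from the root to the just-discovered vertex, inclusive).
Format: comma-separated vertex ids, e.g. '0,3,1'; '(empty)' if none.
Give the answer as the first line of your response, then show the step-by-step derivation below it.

3,2,4,5,1,0

step 1: discover 3; path=3; order=3
step 2: discover 2; path=3>2; order=3,2
step 3: discover 4; path=3>2>4; order=3,2,4
step 4: discover 5; path=3>2>4>5; order=3,2,4,5
step 5: discover 1; path=3>2>4>5>1; order=3,2,4,5,1
step 6: discover 0; path=3>2>4>5>1>0; order=3,2,4,5,1,0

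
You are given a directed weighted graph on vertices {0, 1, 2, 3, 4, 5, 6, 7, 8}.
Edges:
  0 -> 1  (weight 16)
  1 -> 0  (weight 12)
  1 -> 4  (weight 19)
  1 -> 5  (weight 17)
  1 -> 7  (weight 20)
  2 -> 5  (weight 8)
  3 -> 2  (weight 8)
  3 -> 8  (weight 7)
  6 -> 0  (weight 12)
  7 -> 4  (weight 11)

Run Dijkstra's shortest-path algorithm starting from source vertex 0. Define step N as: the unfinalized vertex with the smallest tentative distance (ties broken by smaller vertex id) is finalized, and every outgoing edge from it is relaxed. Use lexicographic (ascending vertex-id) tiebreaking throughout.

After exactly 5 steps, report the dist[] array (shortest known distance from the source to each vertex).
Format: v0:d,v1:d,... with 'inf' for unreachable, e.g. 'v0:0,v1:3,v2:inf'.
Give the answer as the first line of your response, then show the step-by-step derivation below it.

v0:0,v1:16,v2:inf,v3:inf,v4:35,v5:33,v6:inf,v7:36,v8:inf

step 1: dist = v0:0,v1:16,v2:inf,v3:inf,v4:inf,v5:inf,v6:inf,v7:inf,v8:inf
step 2: dist = v0:0,v1:16,v2:inf,v3:inf,v4:35,v5:33,v6:inf,v7:36,v8:inf
step 3: dist = v0:0,v1:16,v2:inf,v3:inf,v4:35,v5:33,v6:inf,v7:36,v8:inf
step 4: dist = v0:0,v1:16,v2:inf,v3:inf,v4:35,v5:33,v6:inf,v7:36,v8:inf
step 5: dist = v0:0,v1:16,v2:inf,v3:inf,v4:35,v5:33,v6:inf,v7:36,v8:inf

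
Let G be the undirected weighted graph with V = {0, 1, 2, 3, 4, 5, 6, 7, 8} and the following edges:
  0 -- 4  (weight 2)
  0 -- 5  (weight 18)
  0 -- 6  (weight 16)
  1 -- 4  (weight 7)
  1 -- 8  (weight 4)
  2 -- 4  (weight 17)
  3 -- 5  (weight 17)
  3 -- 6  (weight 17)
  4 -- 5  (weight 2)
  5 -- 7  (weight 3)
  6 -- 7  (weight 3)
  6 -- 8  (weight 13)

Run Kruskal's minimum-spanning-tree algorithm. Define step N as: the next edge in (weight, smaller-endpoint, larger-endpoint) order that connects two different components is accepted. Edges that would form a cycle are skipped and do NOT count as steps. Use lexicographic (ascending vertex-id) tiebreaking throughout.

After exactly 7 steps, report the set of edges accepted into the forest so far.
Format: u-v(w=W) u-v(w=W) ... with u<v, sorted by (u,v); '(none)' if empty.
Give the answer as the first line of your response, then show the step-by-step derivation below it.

0-4(w=2) 1-4(w=7) 1-8(w=4) 2-4(w=17) 4-5(w=2) 5-7(w=3) 6-7(w=3)

step 1: add edge 0-4 (w=2); MST = {0-4(w=2)}
step 2: add edge 4-5 (w=2); MST = {0-4(w=2) 4-5(w=2)}
step 3: add edge 5-7 (w=3); MST = {0-4(w=2) 4-5(w=2) 5-7(w=3)}
step 4: add edge 6-7 (w=3); MST = {0-4(w=2) 4-5(w=2) 5-7(w=3) 6-7(w=3)}
step 5: add edge 1-8 (w=4); MST = {0-4(w=2) 1-8(w=4) 4-5(w=2) 5-7(w=3) 6-7(w=3)}
step 6: add edge 1-4 (w=7); MST = {0-4(w=2) 1-4(w=7) 1-8(w=4) 4-5(w=2) 5-7(w=3) 6-7(w=3)}
step 7: add edge 2-4 (w=17); MST = {0-4(w=2) 1-4(w=7) 1-8(w=4) 2-4(w=17) 4-5(w=2) 5-7(w=3) 6-7(w=3)}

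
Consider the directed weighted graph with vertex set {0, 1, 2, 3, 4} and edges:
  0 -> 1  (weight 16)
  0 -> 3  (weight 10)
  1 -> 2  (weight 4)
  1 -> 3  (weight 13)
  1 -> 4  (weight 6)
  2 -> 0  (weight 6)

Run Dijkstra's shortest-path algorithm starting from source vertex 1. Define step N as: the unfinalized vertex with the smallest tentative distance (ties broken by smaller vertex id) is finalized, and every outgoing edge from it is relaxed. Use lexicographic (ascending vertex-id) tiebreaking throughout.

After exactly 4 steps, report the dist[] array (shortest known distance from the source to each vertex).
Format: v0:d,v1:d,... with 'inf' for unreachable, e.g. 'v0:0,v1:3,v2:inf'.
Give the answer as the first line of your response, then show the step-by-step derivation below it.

v0:10,v1:0,v2:4,v3:13,v4:6

step 1: dist = v0:inf,v1:0,v2:4,v3:13,v4:6
step 2: dist = v0:10,v1:0,v2:4,v3:13,v4:6
step 3: dist = v0:10,v1:0,v2:4,v3:13,v4:6
step 4: dist = v0:10,v1:0,v2:4,v3:13,v4:6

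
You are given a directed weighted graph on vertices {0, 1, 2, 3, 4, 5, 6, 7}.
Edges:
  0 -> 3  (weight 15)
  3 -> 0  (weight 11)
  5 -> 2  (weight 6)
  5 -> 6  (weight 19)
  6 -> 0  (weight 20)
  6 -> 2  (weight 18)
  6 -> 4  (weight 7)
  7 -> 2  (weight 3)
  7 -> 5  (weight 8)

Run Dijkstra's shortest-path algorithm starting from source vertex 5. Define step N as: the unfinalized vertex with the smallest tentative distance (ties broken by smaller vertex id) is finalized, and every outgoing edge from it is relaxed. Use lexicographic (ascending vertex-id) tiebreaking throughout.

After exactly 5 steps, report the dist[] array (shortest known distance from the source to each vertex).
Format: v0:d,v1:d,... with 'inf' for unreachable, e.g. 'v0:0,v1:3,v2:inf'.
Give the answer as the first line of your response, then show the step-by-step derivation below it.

v0:39,v1:inf,v2:6,v3:54,v4:26,v5:0,v6:19,v7:inf

step 1: dist = v0:inf,v1:inf,v2:6,v3:inf,v4:inf,v5:0,v6:19,v7:inf
step 2: dist = v0:inf,v1:inf,v2:6,v3:inf,v4:inf,v5:0,v6:19,v7:inf
step 3: dist = v0:39,v1:inf,v2:6,v3:inf,v4:26,v5:0,v6:19,v7:inf
step 4: dist = v0:39,v1:inf,v2:6,v3:inf,v4:26,v5:0,v6:19,v7:inf
step 5: dist = v0:39,v1:inf,v2:6,v3:54,v4:26,v5:0,v6:19,v7:inf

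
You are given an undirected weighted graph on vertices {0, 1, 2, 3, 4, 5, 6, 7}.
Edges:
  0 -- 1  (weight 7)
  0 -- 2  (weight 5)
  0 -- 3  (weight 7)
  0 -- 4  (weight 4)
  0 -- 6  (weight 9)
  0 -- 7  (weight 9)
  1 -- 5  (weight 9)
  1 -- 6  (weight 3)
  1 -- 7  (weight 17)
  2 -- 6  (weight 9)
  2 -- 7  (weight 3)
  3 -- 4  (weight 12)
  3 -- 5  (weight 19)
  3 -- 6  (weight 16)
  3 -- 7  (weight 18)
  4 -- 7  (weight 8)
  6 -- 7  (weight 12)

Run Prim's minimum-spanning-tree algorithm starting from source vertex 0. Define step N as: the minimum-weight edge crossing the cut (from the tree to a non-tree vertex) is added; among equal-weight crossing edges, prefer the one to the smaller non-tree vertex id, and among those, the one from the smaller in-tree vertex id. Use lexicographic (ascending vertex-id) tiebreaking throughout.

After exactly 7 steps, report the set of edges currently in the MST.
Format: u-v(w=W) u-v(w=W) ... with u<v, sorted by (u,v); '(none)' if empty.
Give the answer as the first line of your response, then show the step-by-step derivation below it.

0-1(w=7) 0-2(w=5) 0-3(w=7) 0-4(w=4) 1-5(w=9) 1-6(w=3) 2-7(w=3)

step 1: add edge 0-4 (w=4); MST = {0-4(w=4)}
step 2: add edge 0-2 (w=5); MST = {0-2(w=5) 0-4(w=4)}
step 3: add edge 2-7 (w=3); MST = {0-2(w=5) 0-4(w=4) 2-7(w=3)}
step 4: add edge 0-1 (w=7); MST = {0-1(w=7) 0-2(w=5) 0-4(w=4) 2-7(w=3)}
step 5: add edge 1-6 (w=3); MST = {0-1(w=7) 0-2(w=5) 0-4(w=4) 1-6(w=3) 2-7(w=3)}
step 6: add edge 0-3 (w=7); MST = {0-1(w=7) 0-2(w=5) 0-3(w=7) 0-4(w=4) 1-6(w=3) 2-7(w=3)}
step 7: add edge 1-5 (w=9); MST = {0-1(w=7) 0-2(w=5) 0-3(w=7) 0-4(w=4) 1-5(w=9) 1-6(w=3) 2-7(w=3)}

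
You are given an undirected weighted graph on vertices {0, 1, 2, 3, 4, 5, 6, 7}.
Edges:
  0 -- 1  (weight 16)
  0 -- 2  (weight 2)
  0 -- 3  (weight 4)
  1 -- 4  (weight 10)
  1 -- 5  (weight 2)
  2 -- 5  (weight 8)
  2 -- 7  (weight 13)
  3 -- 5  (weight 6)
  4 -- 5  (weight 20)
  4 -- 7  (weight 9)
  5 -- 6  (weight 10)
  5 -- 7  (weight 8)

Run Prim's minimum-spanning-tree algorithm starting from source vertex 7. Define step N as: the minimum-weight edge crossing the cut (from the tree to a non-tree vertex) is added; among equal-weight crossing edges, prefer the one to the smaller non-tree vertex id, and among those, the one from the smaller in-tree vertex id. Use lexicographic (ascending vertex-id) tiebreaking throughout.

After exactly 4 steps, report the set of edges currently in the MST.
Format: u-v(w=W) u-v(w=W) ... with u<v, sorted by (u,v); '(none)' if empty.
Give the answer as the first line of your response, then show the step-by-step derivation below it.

0-3(w=4) 1-5(w=2) 3-5(w=6) 5-7(w=8)

step 1: add edge 5-7 (w=8); MST = {5-7(w=8)}
step 2: add edge 1-5 (w=2); MST = {1-5(w=2) 5-7(w=8)}
step 3: add edge 3-5 (w=6); MST = {1-5(w=2) 3-5(w=6) 5-7(w=8)}
step 4: add edge 0-3 (w=4); MST = {0-3(w=4) 1-5(w=2) 3-5(w=6) 5-7(w=8)}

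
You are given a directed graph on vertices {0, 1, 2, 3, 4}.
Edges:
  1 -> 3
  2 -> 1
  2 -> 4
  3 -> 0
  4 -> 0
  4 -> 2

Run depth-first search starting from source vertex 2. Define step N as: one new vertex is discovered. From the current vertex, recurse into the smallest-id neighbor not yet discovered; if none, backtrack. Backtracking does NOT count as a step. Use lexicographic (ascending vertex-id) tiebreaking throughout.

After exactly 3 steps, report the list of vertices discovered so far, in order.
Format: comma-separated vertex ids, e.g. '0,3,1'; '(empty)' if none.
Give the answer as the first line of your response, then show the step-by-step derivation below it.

2,1,3

step 1: discover 2; path=2; order=2
step 2: discover 1; path=2>1; order=2,1
step 3: discover 3; path=2>1>3; order=2,1,3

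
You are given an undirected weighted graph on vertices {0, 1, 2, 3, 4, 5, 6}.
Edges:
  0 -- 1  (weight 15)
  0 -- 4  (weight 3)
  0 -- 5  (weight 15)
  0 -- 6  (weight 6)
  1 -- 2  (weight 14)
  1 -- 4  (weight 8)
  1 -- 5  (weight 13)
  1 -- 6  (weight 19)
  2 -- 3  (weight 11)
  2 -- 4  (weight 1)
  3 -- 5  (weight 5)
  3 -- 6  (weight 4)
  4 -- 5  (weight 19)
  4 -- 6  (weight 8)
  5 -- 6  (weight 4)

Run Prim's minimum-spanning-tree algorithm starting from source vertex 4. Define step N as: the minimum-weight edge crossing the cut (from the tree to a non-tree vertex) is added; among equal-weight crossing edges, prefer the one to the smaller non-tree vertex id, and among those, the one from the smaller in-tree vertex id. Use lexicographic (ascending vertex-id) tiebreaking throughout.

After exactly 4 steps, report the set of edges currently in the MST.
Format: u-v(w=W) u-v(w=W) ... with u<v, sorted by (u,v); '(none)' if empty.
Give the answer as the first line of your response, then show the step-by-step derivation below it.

0-4(w=3) 0-6(w=6) 2-4(w=1) 3-6(w=4)

step 1: add edge 2-4 (w=1); MST = {2-4(w=1)}
step 2: add edge 0-4 (w=3); MST = {0-4(w=3) 2-4(w=1)}
step 3: add edge 0-6 (w=6); MST = {0-4(w=3) 0-6(w=6) 2-4(w=1)}
step 4: add edge 3-6 (w=4); MST = {0-4(w=3) 0-6(w=6) 2-4(w=1) 3-6(w=4)}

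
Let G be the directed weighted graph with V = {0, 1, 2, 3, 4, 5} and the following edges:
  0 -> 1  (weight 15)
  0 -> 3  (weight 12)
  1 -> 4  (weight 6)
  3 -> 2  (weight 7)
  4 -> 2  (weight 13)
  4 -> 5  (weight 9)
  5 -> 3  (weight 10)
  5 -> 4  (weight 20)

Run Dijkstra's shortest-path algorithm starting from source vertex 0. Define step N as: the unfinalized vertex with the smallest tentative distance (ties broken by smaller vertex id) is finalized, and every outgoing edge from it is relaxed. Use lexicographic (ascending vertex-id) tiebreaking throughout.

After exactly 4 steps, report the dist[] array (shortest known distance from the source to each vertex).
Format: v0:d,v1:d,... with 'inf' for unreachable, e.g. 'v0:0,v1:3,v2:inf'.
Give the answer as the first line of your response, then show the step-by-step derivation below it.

v0:0,v1:15,v2:19,v3:12,v4:21,v5:inf

step 1: dist = v0:0,v1:15,v2:inf,v3:12,v4:inf,v5:inf
step 2: dist = v0:0,v1:15,v2:19,v3:12,v4:inf,v5:inf
step 3: dist = v0:0,v1:15,v2:19,v3:12,v4:21,v5:inf
step 4: dist = v0:0,v1:15,v2:19,v3:12,v4:21,v5:inf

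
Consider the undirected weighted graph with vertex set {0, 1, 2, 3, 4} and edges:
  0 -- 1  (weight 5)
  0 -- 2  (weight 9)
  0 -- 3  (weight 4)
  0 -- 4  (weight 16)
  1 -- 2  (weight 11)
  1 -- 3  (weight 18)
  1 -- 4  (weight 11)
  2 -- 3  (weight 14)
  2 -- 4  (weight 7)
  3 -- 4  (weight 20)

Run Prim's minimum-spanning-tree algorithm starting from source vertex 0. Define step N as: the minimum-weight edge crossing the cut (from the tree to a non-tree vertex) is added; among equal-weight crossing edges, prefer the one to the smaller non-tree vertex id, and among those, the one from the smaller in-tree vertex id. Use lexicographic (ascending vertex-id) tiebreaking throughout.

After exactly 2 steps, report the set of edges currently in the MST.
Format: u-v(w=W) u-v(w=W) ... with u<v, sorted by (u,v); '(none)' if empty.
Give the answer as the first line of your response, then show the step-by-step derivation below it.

0-1(w=5) 0-3(w=4)

step 1: add edge 0-3 (w=4); MST = {0-3(w=4)}
step 2: add edge 0-1 (w=5); MST = {0-1(w=5) 0-3(w=4)}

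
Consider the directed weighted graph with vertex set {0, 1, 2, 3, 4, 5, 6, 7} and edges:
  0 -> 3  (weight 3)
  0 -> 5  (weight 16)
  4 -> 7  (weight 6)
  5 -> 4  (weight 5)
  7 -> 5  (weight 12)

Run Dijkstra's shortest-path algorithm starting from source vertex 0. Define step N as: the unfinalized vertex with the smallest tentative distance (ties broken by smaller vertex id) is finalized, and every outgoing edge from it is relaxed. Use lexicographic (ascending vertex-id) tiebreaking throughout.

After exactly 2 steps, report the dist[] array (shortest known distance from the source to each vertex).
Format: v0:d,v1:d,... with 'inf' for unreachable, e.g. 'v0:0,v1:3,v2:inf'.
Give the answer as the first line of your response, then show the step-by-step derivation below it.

v0:0,v1:inf,v2:inf,v3:3,v4:inf,v5:16,v6:inf,v7:inf

step 1: dist = v0:0,v1:inf,v2:inf,v3:3,v4:inf,v5:16,v6:inf,v7:inf
step 2: dist = v0:0,v1:inf,v2:inf,v3:3,v4:inf,v5:16,v6:inf,v7:inf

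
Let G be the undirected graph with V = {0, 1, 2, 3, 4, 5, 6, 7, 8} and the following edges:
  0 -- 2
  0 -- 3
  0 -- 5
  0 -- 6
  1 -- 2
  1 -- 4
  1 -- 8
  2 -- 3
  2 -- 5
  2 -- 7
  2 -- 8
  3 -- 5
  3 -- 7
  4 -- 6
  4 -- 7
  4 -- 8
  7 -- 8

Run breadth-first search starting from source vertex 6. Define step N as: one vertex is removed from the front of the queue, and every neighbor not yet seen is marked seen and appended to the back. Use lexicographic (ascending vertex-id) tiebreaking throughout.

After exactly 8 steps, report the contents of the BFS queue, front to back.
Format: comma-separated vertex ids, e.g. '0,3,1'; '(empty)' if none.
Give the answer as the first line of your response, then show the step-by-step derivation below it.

8

step 1: dequeue 6; queue=[0,4]; order=6
step 2: dequeue 0; queue=[4,2,3,5]; order=6,0
step 3: dequeue 4; queue=[2,3,5,1,7,8]; order=6,0,4
step 4: dequeue 2; queue=[3,5,1,7,8]; order=6,0,4,2
step 5: dequeue 3; queue=[5,1,7,8]; order=6,0,4,2,3
step 6: dequeue 5; queue=[1,7,8]; order=6,0,4,2,3,5
step 7: dequeue 1; queue=[7,8]; order=6,0,4,2,3,5,1
step 8: dequeue 7; queue=[8]; order=6,0,4,2,3,5,1,7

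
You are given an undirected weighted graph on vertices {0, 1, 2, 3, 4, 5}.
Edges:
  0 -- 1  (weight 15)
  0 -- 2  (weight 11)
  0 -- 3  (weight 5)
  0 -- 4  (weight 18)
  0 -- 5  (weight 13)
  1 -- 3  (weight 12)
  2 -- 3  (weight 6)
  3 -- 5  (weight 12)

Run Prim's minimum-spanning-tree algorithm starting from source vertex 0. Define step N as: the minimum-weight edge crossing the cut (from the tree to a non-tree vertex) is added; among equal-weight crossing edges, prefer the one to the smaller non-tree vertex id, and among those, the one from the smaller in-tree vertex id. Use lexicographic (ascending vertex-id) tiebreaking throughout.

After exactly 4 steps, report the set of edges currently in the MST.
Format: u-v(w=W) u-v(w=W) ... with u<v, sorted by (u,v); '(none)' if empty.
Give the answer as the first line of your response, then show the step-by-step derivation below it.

0-3(w=5) 1-3(w=12) 2-3(w=6) 3-5(w=12)

step 1: add edge 0-3 (w=5); MST = {0-3(w=5)}
step 2: add edge 2-3 (w=6); MST = {0-3(w=5) 2-3(w=6)}
step 3: add edge 1-3 (w=12); MST = {0-3(w=5) 1-3(w=12) 2-3(w=6)}
step 4: add edge 3-5 (w=12); MST = {0-3(w=5) 1-3(w=12) 2-3(w=6) 3-5(w=12)}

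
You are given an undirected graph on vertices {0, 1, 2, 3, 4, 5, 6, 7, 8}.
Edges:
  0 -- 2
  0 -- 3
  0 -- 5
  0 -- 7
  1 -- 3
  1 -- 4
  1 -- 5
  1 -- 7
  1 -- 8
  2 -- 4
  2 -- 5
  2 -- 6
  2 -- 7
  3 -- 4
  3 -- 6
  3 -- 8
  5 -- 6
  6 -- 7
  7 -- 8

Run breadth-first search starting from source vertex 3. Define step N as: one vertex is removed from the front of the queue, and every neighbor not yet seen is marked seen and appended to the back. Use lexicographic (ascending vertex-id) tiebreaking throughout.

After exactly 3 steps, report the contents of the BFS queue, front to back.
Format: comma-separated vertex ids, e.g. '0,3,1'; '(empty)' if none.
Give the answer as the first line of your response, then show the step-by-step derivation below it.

4,6,8,2,5,7

step 1: dequeue 3; queue=[0,1,4,6,8]; order=3
step 2: dequeue 0; queue=[1,4,6,8,2,5,7]; order=3,0
step 3: dequeue 1; queue=[4,6,8,2,5,7]; order=3,0,1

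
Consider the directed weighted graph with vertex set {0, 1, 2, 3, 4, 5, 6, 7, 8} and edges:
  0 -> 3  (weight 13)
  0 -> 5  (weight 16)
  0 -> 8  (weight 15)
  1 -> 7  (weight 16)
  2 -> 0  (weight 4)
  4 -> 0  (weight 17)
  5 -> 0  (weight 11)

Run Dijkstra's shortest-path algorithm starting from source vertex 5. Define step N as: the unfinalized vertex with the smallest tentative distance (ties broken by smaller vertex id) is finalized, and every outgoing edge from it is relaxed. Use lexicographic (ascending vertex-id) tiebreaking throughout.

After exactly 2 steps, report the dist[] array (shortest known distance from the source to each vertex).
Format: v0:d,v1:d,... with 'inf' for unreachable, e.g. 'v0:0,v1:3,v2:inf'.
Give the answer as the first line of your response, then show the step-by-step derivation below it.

v0:11,v1:inf,v2:inf,v3:24,v4:inf,v5:0,v6:inf,v7:inf,v8:26

step 1: dist = v0:11,v1:inf,v2:inf,v3:inf,v4:inf,v5:0,v6:inf,v7:inf,v8:inf
step 2: dist = v0:11,v1:inf,v2:inf,v3:24,v4:inf,v5:0,v6:inf,v7:inf,v8:26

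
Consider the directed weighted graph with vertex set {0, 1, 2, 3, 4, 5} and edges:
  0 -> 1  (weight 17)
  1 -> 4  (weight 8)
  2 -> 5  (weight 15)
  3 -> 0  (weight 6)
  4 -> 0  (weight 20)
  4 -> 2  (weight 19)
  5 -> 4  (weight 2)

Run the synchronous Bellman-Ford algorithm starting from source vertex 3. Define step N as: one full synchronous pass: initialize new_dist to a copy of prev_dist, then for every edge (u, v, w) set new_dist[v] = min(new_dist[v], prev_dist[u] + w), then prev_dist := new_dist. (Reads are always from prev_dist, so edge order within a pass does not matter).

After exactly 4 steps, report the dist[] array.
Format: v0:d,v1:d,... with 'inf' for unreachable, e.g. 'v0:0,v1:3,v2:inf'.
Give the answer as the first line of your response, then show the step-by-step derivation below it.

v0:6,v1:23,v2:50,v3:0,v4:31,v5:inf

step 1: dist = v0:6,v1:inf,v2:inf,v3:0,v4:inf,v5:inf
step 2: dist = v0:6,v1:23,v2:inf,v3:0,v4:inf,v5:inf
step 3: dist = v0:6,v1:23,v2:inf,v3:0,v4:31,v5:inf
step 4: dist = v0:6,v1:23,v2:50,v3:0,v4:31,v5:inf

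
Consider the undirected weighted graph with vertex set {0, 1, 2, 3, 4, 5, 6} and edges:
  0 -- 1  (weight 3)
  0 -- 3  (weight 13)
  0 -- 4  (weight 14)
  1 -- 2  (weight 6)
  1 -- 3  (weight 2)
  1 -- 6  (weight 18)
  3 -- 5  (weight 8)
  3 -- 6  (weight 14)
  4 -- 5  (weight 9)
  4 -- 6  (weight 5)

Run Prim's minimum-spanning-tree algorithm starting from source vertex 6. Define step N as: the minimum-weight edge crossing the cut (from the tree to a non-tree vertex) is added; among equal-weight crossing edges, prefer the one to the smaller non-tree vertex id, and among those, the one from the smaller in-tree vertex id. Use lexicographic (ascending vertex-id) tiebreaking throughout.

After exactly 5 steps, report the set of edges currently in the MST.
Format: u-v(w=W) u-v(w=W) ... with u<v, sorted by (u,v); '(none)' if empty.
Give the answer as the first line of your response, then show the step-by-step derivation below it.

0-1(w=3) 1-3(w=2) 3-5(w=8) 4-5(w=9) 4-6(w=5)

step 1: add edge 4-6 (w=5); MST = {4-6(w=5)}
step 2: add edge 4-5 (w=9); MST = {4-5(w=9) 4-6(w=5)}
step 3: add edge 3-5 (w=8); MST = {3-5(w=8) 4-5(w=9) 4-6(w=5)}
step 4: add edge 1-3 (w=2); MST = {1-3(w=2) 3-5(w=8) 4-5(w=9) 4-6(w=5)}
step 5: add edge 0-1 (w=3); MST = {0-1(w=3) 1-3(w=2) 3-5(w=8) 4-5(w=9) 4-6(w=5)}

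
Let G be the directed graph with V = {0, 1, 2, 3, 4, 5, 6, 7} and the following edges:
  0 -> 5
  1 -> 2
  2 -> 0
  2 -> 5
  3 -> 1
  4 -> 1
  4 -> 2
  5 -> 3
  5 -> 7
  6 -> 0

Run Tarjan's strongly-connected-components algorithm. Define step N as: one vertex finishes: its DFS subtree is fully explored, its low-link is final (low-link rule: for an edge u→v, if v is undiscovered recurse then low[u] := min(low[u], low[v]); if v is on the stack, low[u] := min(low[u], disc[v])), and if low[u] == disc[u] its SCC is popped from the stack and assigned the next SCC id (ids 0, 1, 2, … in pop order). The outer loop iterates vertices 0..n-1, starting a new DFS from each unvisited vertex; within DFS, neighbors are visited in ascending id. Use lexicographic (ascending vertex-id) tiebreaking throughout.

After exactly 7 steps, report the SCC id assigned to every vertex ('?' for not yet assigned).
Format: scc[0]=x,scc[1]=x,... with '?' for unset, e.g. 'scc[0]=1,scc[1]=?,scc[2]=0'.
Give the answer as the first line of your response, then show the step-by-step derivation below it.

scc[0]=1,scc[1]=1,scc[2]=1,scc[3]=1,scc[4]=2,scc[5]=1,scc[6]=?,scc[7]=0

step 1: low=(low[0]=0,low[1]=3,low[2]=0,low[3]=2,low[4]=?,low[5]=1,low[6]=?,low[7]=?); scc=(scc[0]=?,scc[1]=?,scc[2]=?,scc[3]=?,scc[4]=?,scc[5]=?,scc[6]=?,scc[7]=?)
step 2: low=(low[0]=0,low[1]=0,low[2]=0,low[3]=2,low[4]=?,low[5]=1,low[6]=?,low[7]=?); scc=(scc[0]=?,scc[1]=?,scc[2]=?,scc[3]=?,scc[4]=?,scc[5]=?,scc[6]=?,scc[7]=?)
step 3: low=(low[0]=0,low[1]=0,low[2]=0,low[3]=0,low[4]=?,low[5]=1,low[6]=?,low[7]=?); scc=(scc[0]=?,scc[1]=?,scc[2]=?,scc[3]=?,scc[4]=?,scc[5]=?,scc[6]=?,scc[7]=?)
step 4: low=(low[0]=0,low[1]=0,low[2]=0,low[3]=0,low[4]=?,low[5]=0,low[6]=?,low[7]=5); scc=(scc[0]=?,scc[1]=?,scc[2]=?,scc[3]=?,scc[4]=?,scc[5]=?,scc[6]=?,scc[7]=0)
step 5: low=(low[0]=0,low[1]=0,low[2]=0,low[3]=0,low[4]=?,low[5]=0,low[6]=?,low[7]=5); scc=(scc[0]=?,scc[1]=?,scc[2]=?,scc[3]=?,scc[4]=?,scc[5]=?,scc[6]=?,scc[7]=0)
step 6: low=(low[0]=0,low[1]=0,low[2]=0,low[3]=0,low[4]=?,low[5]=0,low[6]=?,low[7]=5); scc=(scc[0]=1,scc[1]=1,scc[2]=1,scc[3]=1,scc[4]=?,scc[5]=1,scc[6]=?,scc[7]=0)
step 7: low=(low[0]=0,low[1]=0,low[2]=0,low[3]=0,low[4]=6,low[5]=0,low[6]=?,low[7]=5); scc=(scc[0]=1,scc[1]=1,scc[2]=1,scc[3]=1,scc[4]=2,scc[5]=1,scc[6]=?,scc[7]=0)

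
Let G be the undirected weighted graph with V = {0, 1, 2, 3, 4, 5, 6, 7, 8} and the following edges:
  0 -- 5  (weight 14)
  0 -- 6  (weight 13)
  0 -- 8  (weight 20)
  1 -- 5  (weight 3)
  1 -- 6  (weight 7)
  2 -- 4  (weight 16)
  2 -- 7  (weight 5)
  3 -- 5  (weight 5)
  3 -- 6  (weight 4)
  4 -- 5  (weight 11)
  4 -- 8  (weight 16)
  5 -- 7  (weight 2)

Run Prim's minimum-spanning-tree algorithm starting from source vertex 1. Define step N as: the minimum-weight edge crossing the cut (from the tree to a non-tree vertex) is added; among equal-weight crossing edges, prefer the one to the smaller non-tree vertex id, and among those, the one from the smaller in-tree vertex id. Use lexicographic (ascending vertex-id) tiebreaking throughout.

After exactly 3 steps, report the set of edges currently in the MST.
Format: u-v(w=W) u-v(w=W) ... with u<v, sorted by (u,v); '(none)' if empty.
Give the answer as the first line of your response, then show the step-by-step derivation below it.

1-5(w=3) 2-7(w=5) 5-7(w=2)

step 1: add edge 1-5 (w=3); MST = {1-5(w=3)}
step 2: add edge 5-7 (w=2); MST = {1-5(w=3) 5-7(w=2)}
step 3: add edge 2-7 (w=5); MST = {1-5(w=3) 2-7(w=5) 5-7(w=2)}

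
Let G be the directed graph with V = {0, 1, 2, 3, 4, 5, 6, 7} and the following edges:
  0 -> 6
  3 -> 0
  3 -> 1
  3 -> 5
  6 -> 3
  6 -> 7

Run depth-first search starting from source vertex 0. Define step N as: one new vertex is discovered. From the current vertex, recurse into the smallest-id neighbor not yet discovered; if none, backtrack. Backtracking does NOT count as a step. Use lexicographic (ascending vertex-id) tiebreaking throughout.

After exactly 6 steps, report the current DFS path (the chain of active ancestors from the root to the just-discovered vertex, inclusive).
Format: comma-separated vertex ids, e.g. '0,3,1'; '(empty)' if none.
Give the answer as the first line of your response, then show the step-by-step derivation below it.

0,6,7

step 1: discover 0; path=0; order=0
step 2: discover 6; path=0>6; order=0,6
step 3: discover 3; path=0>6>3; order=0,6,3
step 4: discover 1; path=0>6>3>1; order=0,6,3,1
step 5: discover 5; path=0>6>3>5; order=0,6,3,1,5
step 6: discover 7; path=0>6>7; order=0,6,3,1,5,7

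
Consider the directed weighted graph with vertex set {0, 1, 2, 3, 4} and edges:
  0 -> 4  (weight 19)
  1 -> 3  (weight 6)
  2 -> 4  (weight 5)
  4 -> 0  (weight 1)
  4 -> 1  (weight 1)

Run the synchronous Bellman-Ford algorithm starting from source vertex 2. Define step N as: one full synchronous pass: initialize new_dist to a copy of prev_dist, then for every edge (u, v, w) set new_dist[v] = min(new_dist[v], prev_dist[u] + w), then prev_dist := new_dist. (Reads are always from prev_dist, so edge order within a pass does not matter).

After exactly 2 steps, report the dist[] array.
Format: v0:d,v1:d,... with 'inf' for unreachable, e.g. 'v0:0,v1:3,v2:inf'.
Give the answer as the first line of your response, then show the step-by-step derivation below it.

v0:6,v1:6,v2:0,v3:inf,v4:5

step 1: dist = v0:inf,v1:inf,v2:0,v3:inf,v4:5
step 2: dist = v0:6,v1:6,v2:0,v3:inf,v4:5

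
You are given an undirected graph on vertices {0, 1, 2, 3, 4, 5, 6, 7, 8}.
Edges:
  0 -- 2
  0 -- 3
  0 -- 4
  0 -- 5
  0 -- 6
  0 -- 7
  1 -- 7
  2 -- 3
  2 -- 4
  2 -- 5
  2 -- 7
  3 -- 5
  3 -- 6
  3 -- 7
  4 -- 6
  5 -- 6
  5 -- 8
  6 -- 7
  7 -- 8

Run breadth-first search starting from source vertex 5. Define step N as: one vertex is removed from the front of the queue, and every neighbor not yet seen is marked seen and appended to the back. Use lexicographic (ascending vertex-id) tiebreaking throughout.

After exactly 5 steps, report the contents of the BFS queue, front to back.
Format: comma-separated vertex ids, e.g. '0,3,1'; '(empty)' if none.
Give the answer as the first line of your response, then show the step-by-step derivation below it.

8,4,7

step 1: dequeue 5; queue=[0,2,3,6,8]; order=5
step 2: dequeue 0; queue=[2,3,6,8,4,7]; order=5,0
step 3: dequeue 2; queue=[3,6,8,4,7]; order=5,0,2
step 4: dequeue 3; queue=[6,8,4,7]; order=5,0,2,3
step 5: dequeue 6; queue=[8,4,7]; order=5,0,2,3,6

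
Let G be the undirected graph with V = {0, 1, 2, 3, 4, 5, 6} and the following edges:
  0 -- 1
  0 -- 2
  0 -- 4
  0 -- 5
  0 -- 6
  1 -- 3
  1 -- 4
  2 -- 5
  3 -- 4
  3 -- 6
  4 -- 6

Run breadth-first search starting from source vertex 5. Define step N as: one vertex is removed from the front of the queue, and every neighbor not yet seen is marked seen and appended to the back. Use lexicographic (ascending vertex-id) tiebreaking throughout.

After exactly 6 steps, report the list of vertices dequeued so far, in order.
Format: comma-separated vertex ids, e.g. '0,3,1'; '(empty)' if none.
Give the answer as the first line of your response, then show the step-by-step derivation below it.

5,0,2,1,4,6

step 1: dequeue 5; queue=[0,2]; order=5
step 2: dequeue 0; queue=[2,1,4,6]; order=5,0
step 3: dequeue 2; queue=[1,4,6]; order=5,0,2
step 4: dequeue 1; queue=[4,6,3]; order=5,0,2,1
step 5: dequeue 4; queue=[6,3]; order=5,0,2,1,4
step 6: dequeue 6; queue=[3]; order=5,0,2,1,4,6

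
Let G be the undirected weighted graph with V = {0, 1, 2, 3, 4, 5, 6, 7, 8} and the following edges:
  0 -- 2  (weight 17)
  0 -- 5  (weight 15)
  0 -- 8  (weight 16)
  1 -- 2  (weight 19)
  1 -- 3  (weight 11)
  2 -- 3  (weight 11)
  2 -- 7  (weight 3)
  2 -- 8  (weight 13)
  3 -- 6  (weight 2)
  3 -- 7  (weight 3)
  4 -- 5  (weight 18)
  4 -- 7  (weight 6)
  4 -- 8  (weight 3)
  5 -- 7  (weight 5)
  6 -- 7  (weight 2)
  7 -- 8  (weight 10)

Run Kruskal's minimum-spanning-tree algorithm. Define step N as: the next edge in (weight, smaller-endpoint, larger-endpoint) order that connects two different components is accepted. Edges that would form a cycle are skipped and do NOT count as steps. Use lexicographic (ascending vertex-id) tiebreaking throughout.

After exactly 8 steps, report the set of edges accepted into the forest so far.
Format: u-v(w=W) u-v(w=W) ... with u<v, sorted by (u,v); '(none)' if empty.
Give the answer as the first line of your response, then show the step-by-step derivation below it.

0-5(w=15) 1-3(w=11) 2-7(w=3) 3-6(w=2) 4-7(w=6) 4-8(w=3) 5-7(w=5) 6-7(w=2)

step 1: add edge 3-6 (w=2); MST = {3-6(w=2)}
step 2: add edge 6-7 (w=2); MST = {3-6(w=2) 6-7(w=2)}
step 3: add edge 2-7 (w=3); MST = {2-7(w=3) 3-6(w=2) 6-7(w=2)}
step 4: add edge 4-8 (w=3); MST = {2-7(w=3) 3-6(w=2) 4-8(w=3) 6-7(w=2)}
step 5: add edge 5-7 (w=5); MST = {2-7(w=3) 3-6(w=2) 4-8(w=3) 5-7(w=5) 6-7(w=2)}
step 6: add edge 4-7 (w=6); MST = {2-7(w=3) 3-6(w=2) 4-7(w=6) 4-8(w=3) 5-7(w=5) 6-7(w=2)}
step 7: add edge 1-3 (w=11); MST = {1-3(w=11) 2-7(w=3) 3-6(w=2) 4-7(w=6) 4-8(w=3) 5-7(w=5) 6-7(w=2)}
step 8: add edge 0-5 (w=15); MST = {0-5(w=15) 1-3(w=11) 2-7(w=3) 3-6(w=2) 4-7(w=6) 4-8(w=3) 5-7(w=5) 6-7(w=2)}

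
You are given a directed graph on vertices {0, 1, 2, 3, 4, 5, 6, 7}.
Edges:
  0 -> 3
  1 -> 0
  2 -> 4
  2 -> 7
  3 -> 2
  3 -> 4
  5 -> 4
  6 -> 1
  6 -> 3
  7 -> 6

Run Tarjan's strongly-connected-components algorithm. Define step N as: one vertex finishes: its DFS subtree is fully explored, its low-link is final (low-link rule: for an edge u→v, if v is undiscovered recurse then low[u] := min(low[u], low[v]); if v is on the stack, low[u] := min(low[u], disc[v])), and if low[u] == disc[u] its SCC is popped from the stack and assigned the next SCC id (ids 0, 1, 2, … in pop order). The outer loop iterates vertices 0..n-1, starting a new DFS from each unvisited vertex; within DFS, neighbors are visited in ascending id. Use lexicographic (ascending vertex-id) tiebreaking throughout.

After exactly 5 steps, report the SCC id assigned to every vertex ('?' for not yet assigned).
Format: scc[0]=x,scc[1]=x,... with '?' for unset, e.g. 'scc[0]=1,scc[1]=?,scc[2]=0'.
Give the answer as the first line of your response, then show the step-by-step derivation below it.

scc[0]=?,scc[1]=?,scc[2]=?,scc[3]=?,scc[4]=0,scc[5]=?,scc[6]=?,scc[7]=?

step 1: low=(low[0]=0,low[1]=?,low[2]=2,low[3]=1,low[4]=3,low[5]=?,low[6]=?,low[7]=?); scc=(scc[0]=?,scc[1]=?,scc[2]=?,scc[3]=?,scc[4]=0,scc[5]=?,scc[6]=?,scc[7]=?)
step 2: low=(low[0]=0,low[1]=0,low[2]=2,low[3]=1,low[4]=3,low[5]=?,low[6]=5,low[7]=4); scc=(scc[0]=?,scc[1]=?,scc[2]=?,scc[3]=?,scc[4]=0,scc[5]=?,scc[6]=?,scc[7]=?)
step 3: low=(low[0]=0,low[1]=0,low[2]=2,low[3]=1,low[4]=3,low[5]=?,low[6]=0,low[7]=4); scc=(scc[0]=?,scc[1]=?,scc[2]=?,scc[3]=?,scc[4]=0,scc[5]=?,scc[6]=?,scc[7]=?)
step 4: low=(low[0]=0,low[1]=0,low[2]=2,low[3]=1,low[4]=3,low[5]=?,low[6]=0,low[7]=0); scc=(scc[0]=?,scc[1]=?,scc[2]=?,scc[3]=?,scc[4]=0,scc[5]=?,scc[6]=?,scc[7]=?)
step 5: low=(low[0]=0,low[1]=0,low[2]=0,low[3]=1,low[4]=3,low[5]=?,low[6]=0,low[7]=0); scc=(scc[0]=?,scc[1]=?,scc[2]=?,scc[3]=?,scc[4]=0,scc[5]=?,scc[6]=?,scc[7]=?)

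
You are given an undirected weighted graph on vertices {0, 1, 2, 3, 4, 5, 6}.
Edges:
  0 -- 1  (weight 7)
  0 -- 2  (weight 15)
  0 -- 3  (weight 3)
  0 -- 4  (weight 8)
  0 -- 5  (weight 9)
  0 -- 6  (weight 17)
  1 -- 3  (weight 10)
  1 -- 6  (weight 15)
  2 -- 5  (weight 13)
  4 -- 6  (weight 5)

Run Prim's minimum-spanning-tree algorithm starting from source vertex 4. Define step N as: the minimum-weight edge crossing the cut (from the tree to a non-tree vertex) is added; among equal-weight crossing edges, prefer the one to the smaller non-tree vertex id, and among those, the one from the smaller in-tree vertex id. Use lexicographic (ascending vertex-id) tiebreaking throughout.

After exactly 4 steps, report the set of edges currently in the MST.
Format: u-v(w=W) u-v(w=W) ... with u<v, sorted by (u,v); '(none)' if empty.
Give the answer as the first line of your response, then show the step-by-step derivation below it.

0-1(w=7) 0-3(w=3) 0-4(w=8) 4-6(w=5)

step 1: add edge 4-6 (w=5); MST = {4-6(w=5)}
step 2: add edge 0-4 (w=8); MST = {0-4(w=8) 4-6(w=5)}
step 3: add edge 0-3 (w=3); MST = {0-3(w=3) 0-4(w=8) 4-6(w=5)}
step 4: add edge 0-1 (w=7); MST = {0-1(w=7) 0-3(w=3) 0-4(w=8) 4-6(w=5)}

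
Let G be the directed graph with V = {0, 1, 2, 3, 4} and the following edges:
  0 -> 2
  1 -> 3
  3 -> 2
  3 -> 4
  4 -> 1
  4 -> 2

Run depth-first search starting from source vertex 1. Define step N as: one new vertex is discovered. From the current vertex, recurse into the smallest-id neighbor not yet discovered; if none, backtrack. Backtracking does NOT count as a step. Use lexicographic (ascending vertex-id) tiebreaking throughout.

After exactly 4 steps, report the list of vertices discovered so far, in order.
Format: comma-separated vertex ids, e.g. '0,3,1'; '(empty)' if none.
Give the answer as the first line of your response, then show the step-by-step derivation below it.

1,3,2,4

step 1: discover 1; path=1; order=1
step 2: discover 3; path=1>3; order=1,3
step 3: discover 2; path=1>3>2; order=1,3,2
step 4: discover 4; path=1>3>4; order=1,3,2,4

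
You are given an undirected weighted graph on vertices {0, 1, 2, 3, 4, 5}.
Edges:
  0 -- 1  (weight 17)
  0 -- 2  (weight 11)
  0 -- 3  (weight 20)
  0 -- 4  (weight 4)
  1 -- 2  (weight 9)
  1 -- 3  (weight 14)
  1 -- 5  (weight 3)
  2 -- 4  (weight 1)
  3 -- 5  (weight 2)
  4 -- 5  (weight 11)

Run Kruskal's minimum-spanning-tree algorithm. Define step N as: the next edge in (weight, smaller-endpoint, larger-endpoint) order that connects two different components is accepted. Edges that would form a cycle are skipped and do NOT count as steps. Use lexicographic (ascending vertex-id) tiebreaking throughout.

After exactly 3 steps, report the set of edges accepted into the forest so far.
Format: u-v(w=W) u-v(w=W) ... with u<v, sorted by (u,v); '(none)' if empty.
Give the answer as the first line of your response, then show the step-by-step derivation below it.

1-5(w=3) 2-4(w=1) 3-5(w=2)

step 1: add edge 2-4 (w=1); MST = {2-4(w=1)}
step 2: add edge 3-5 (w=2); MST = {2-4(w=1) 3-5(w=2)}
step 3: add edge 1-5 (w=3); MST = {1-5(w=3) 2-4(w=1) 3-5(w=2)}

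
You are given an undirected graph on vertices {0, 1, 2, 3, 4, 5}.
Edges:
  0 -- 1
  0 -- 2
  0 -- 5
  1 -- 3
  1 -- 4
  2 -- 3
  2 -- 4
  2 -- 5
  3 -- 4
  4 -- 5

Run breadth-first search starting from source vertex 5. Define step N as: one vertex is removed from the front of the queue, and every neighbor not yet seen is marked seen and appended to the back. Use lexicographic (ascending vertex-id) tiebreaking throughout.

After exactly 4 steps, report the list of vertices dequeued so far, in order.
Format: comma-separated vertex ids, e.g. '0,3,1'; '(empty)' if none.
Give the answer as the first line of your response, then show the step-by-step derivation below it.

5,0,2,4

step 1: dequeue 5; queue=[0,2,4]; order=5
step 2: dequeue 0; queue=[2,4,1]; order=5,0
step 3: dequeue 2; queue=[4,1,3]; order=5,0,2
step 4: dequeue 4; queue=[1,3]; order=5,0,2,4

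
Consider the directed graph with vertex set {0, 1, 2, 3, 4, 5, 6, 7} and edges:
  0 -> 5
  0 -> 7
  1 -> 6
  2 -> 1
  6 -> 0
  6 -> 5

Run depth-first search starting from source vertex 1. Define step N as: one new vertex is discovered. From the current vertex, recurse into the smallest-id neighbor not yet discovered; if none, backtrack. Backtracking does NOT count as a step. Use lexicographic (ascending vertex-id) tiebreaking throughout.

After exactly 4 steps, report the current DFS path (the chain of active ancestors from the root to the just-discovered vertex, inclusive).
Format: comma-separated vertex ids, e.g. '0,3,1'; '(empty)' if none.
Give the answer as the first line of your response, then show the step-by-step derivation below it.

1,6,0,5

step 1: discover 1; path=1; order=1
step 2: discover 6; path=1>6; order=1,6
step 3: discover 0; path=1>6>0; order=1,6,0
step 4: discover 5; path=1>6>0>5; order=1,6,0,5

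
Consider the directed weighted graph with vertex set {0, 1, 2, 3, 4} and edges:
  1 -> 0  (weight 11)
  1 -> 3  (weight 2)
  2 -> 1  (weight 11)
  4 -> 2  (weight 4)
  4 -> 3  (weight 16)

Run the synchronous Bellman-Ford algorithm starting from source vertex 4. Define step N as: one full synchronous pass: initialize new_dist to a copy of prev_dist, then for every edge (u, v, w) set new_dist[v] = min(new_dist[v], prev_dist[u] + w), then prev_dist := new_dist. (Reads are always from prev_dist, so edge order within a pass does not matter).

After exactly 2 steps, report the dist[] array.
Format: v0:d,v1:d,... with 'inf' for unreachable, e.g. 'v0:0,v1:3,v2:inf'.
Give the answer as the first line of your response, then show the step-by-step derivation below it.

v0:inf,v1:15,v2:4,v3:16,v4:0

step 1: dist = v0:inf,v1:inf,v2:4,v3:16,v4:0
step 2: dist = v0:inf,v1:15,v2:4,v3:16,v4:0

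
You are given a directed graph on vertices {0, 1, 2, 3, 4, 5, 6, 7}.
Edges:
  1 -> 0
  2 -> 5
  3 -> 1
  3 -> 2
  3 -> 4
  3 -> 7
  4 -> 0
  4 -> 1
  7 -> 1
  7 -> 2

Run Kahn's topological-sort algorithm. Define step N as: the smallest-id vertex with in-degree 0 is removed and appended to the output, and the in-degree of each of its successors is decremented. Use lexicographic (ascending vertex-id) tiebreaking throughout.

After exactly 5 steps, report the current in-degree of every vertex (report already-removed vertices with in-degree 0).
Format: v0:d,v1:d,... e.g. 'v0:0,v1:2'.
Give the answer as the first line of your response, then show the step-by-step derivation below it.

v0:0,v1:0,v2:0,v3:0,v4:0,v5:1,v6:0,v7:0

step 1: output 3; order=[3]; indeg=(2,2,1,0,0,1,0,0)
step 2: output 4; order=[3,4]; indeg=(1,1,1,0,0,1,0,0)
step 3: output 6; order=[3,4,6]; indeg=(1,1,1,0,0,1,0,0)
step 4: output 7; order=[3,4,6,7]; indeg=(1,0,0,0,0,1,0,0)
step 5: output 1; order=[3,4,6,7,1]; indeg=(0,0,0,0,0,1,0,0)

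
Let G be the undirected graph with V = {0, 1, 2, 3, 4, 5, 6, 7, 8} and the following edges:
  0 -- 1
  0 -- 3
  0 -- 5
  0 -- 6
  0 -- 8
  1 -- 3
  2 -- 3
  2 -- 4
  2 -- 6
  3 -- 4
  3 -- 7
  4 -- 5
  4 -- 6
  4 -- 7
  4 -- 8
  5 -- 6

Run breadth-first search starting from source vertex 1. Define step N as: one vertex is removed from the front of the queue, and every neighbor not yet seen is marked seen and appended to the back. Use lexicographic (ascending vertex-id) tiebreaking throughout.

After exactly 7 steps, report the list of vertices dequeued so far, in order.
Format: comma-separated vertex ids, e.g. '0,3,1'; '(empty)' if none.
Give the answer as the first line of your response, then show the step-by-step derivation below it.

1,0,3,5,6,8,2

step 1: dequeue 1; queue=[0,3]; order=1
step 2: dequeue 0; queue=[3,5,6,8]; order=1,0
step 3: dequeue 3; queue=[5,6,8,2,4,7]; order=1,0,3
step 4: dequeue 5; queue=[6,8,2,4,7]; order=1,0,3,5
step 5: dequeue 6; queue=[8,2,4,7]; order=1,0,3,5,6
step 6: dequeue 8; queue=[2,4,7]; order=1,0,3,5,6,8
step 7: dequeue 2; queue=[4,7]; order=1,0,3,5,6,8,2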